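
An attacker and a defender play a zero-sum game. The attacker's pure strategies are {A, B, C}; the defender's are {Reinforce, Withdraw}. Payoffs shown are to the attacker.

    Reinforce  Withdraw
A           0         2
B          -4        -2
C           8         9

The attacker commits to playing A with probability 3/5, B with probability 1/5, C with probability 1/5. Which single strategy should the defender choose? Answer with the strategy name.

If the defender plays Reinforce, the attacker's expected payoff is (3/5)·0 + (1/5)·(-4) + (1/5)·8 = 4/5.
If the defender plays Withdraw, the attacker's expected payoff is (3/5)·2 + (1/5)·(-2) + (1/5)·9 = 13/5.
The defender minimizes the attacker's payoff; the smallest is 4/5, so the best response is Reinforce.

Reinforce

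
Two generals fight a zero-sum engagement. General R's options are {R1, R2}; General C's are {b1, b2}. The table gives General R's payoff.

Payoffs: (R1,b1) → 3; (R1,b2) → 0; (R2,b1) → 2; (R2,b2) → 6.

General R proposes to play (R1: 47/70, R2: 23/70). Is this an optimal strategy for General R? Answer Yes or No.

Against b1 this mix gives (47/70)·3 + (23/70)·2 = 187/70.
Against b2 this mix gives (47/70)·0 + (23/70)·6 = 69/35.
General C will play b2, holding General R to 69/35. Shifting weight toward the row that does better against b2 would raise this floor (the equalizing mix achieves 18/7 against both b2 and b1), so the proposed strategy is not optimal.

No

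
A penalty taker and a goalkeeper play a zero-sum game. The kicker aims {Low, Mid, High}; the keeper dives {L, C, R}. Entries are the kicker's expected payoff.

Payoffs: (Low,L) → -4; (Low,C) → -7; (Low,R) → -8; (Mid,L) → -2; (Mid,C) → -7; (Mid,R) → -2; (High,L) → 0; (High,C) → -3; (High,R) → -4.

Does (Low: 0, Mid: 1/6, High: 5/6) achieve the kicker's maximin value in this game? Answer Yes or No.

Against L this mix gives (1/6)·(-2) + (5/6)·0 = -1/3.
Against C this mix gives (1/6)·(-7) + (5/6)·(-3) = -11/3.
Against R this mix gives (1/6)·(-2) + (5/6)·(-4) = -11/3.
All of the keeper's active replies (C, R) yield -11/3, and no column does worse for the kicker. The mix makes the keeper indifferent and guarantees -11/3, so it is optimal.

Yes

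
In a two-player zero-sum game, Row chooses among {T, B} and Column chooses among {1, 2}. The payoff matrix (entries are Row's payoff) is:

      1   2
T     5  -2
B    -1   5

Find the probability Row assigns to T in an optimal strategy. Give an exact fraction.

6/13

Row minima: T → -2, B → -1; maximin = -1.
Column maxima: 1 → 5, 2 → 5; minimax = 5.
-1 ≠ 5, so there is no saddle point; optimal play is mixed.
Let Row play T with probability p. Expected payoff against 1: 5p + (-1)(1−p) = 6p − 1; against 2: (-2)p + 5(1−p) = −7p + 5.
Setting these equal: 6p − 1 = −7p + 5 ⇒ 13p = 6 ⇒ p = 6/13, and the value is (6)·(6/13) − 1 = 23/13.
For Column: with q = P(1), equating T's and B's payoffs gives 7q − 2 = −6q + 5 ⇒ q = 7/13.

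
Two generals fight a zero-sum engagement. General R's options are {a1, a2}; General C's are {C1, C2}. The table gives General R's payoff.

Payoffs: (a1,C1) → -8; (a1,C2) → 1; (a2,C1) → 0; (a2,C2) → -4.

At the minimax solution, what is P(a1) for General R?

4/13

Row minima: a1 → -8, a2 → -4; maximin = -4.
Column maxima: C1 → 0, C2 → 1; minimax = 0.
-4 ≠ 0, so there is no saddle point; optimal play is mixed.
Let General R play a1 with probability p. Expected payoff against C1: (-8)p + 0(1−p) = −8p; against C2: 1p + (-4)(1−p) = 5p − 4.
Setting these equal: −8p = 5p − 4 ⇒ −13p = -4 ⇒ p = 4/13, and the value is (-8)·(4/13) = -32/13.
For General C: with q = P(C1), equating a1's and a2's payoffs gives −9q + 1 = 4q − 4 ⇒ q = 5/13.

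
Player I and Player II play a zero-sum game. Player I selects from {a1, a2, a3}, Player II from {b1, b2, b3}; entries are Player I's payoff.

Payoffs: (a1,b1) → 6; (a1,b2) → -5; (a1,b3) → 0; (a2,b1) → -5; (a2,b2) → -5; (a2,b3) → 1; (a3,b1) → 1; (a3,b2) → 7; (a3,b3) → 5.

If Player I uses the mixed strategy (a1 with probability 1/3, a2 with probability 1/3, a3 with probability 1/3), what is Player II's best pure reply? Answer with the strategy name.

If Player II plays b1, Player I's expected payoff is (1/3)·6 + (1/3)·(-5) + (1/3)·1 = 2/3.
If Player II plays b2, Player I's expected payoff is (1/3)·(-5) + (1/3)·(-5) + (1/3)·7 = -1.
If Player II plays b3, Player I's expected payoff is (1/3)·0 + (1/3)·1 + (1/3)·5 = 2.
Player II minimizes Player I's payoff; the smallest is -1, so the best response is b2.

b2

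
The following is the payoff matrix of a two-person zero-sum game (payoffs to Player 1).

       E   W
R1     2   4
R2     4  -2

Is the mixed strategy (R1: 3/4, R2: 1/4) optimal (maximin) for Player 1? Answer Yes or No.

Yes

Against E this mix gives (3/4)·2 + (1/4)·4 = 5/2.
Against W this mix gives (3/4)·4 + (1/4)·(-2) = 5/2.
All of Player 2's active replies (E, W) yield 5/2, and no column does worse for Player 1. The mix makes Player 2 indifferent and guarantees 5/2, so it is optimal.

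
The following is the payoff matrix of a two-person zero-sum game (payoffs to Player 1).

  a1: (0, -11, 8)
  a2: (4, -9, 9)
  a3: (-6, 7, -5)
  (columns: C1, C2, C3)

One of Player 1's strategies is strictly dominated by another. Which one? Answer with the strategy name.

a2 gives a strictly higher payoff than a1 against every column: 4 > 0, -9 > -11, 9 > 8.
So a1 is strictly dominated and Player 1 never plays it.

a1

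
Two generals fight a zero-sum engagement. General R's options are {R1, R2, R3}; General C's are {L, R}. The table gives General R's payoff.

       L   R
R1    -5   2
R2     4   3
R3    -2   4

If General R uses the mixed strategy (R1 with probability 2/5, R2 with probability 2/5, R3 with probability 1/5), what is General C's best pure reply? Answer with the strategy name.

L

If General C plays L, General R's expected payoff is (2/5)·(-5) + (2/5)·4 + (1/5)·(-2) = -4/5.
If General C plays R, General R's expected payoff is (2/5)·2 + (2/5)·3 + (1/5)·4 = 14/5.
General C minimizes General R's payoff; the smallest is -4/5, so the best response is L.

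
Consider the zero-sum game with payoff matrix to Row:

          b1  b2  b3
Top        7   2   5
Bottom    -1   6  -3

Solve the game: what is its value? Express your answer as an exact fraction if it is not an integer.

3

Row minima: Top → 2, Bottom → -3; maximin = 2.
Column maxima: b1 → 7, b2 → 6, b3 → 5; minimax = 5.
2 ≠ 5, so there is no saddle point; optimal play is mixed.
b1 is strictly dominated by b3 (it gives Row strictly more in every row), so Column never plays it.
On the remaining 2×2 (Top, Bottom vs b2, b3):
Let Row play Top with probability p. Expected payoff against b2: 2p + 6(1−p) = −4p + 6; against b3: 5p + (-3)(1−p) = 8p − 3.
Setting these equal: −4p + 6 = 8p − 3 ⇒ −12p = -9 ⇒ p = 3/4, and the value is (-4)·(3/4) + 6 = 3.
For Column: with q = P(b2), equating Top's and Bottom's payoffs gives −3q + 5 = 9q − 3 ⇒ q = 2/3.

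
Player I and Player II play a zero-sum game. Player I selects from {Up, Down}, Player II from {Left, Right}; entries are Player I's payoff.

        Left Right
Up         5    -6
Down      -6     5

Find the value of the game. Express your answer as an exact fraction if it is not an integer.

Row minima: Up → -6, Down → -6; maximin = -6.
Column maxima: Left → 5, Right → 5; minimax = 5.
-6 ≠ 5, so there is no saddle point; optimal play is mixed.
Let Player I play Up with probability p. Expected payoff against Left: 5p + (-6)(1−p) = 11p − 6; against Right: (-6)p + 5(1−p) = −11p + 5.
Setting these equal: 11p − 6 = −11p + 5 ⇒ 22p = 11 ⇒ p = 1/2, and the value is (11)·(1/2) − 6 = -1/2.
For Player II: with q = P(Left), equating Up's and Down's payoffs gives 11q − 6 = −11q + 5 ⇒ q = 1/2.

-1/2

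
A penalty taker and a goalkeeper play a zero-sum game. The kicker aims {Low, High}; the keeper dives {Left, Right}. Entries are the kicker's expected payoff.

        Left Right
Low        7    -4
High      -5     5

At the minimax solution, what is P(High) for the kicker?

Row minima: Low → -4, High → -5; maximin = -4.
Column maxima: Left → 7, Right → 5; minimax = 5.
-4 ≠ 5, so there is no saddle point; optimal play is mixed.
Let the kicker play Low with probability p. Expected payoff against Left: 7p + (-5)(1−p) = 12p − 5; against Right: (-4)p + 5(1−p) = −9p + 5.
Setting these equal: 12p − 5 = −9p + 5 ⇒ 21p = 10 ⇒ p = 10/21, and the value is (12)·(10/21) − 5 = 5/7.
For the keeper: with q = P(Left), equating Low's and High's payoffs gives 11q − 4 = −10q + 5 ⇒ q = 3/7.

11/21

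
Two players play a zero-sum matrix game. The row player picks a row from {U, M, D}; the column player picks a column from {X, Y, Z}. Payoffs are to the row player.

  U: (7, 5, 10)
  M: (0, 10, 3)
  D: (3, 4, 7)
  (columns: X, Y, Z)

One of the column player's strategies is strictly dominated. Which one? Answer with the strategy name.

X holds the row player's payoff strictly below Z in every row: 7 < 10, 0 < 3, 3 < 7.
So Z is strictly dominated for the column player.

Z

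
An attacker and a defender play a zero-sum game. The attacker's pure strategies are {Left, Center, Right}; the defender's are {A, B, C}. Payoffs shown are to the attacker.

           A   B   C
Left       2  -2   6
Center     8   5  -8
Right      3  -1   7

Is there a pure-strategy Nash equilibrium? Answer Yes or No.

Row minima: Left → -2, Center → -8, Right → -1; maximin = -1.
Column maxima: A → 8, B → 5, C → 7; minimax = 5.
-1 ≠ 5, so no pure-strategy equilibrium exists.

No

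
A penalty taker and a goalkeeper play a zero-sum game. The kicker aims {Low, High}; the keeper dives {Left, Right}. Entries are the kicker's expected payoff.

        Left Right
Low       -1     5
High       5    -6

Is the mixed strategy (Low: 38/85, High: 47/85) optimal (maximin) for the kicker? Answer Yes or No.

Against Left this mix gives (38/85)·(-1) + (47/85)·5 = 197/85.
Against Right this mix gives (38/85)·5 + (47/85)·(-6) = -92/85.
The keeper will play Right, holding the kicker to -92/85. Shifting weight toward the row that does better against Right would raise this floor (the equalizing mix achieves 19/17 against both Right and Left), so the proposed strategy is not optimal.

No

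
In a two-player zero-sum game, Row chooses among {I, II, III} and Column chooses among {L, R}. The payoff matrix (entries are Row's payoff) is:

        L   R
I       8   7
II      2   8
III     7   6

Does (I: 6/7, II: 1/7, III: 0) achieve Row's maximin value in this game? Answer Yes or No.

Against L this mix gives (6/7)·8 + (1/7)·2 = 50/7.
Against R this mix gives (6/7)·7 + (1/7)·8 = 50/7.
All of Column's active replies (L, R) yield 50/7, and no column does worse for Row. The mix makes Column indifferent and guarantees 50/7, so it is optimal.

Yes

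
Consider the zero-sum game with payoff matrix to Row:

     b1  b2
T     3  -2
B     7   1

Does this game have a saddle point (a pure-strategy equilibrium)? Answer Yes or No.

Row minima: T → -2, B → 1; maximin = 1.
Column maxima: b1 → 7, b2 → 1; minimax = 1.
maximin = minimax = 1, so a saddle point exists.

Yes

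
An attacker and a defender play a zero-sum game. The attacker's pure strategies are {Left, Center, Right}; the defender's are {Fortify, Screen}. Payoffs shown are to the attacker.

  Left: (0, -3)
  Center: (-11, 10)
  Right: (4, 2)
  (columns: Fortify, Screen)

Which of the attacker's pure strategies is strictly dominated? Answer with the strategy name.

Left

Right gives a strictly higher payoff than Left against every column: 4 > 0, 2 > -3.
So Left is strictly dominated and the attacker never plays it.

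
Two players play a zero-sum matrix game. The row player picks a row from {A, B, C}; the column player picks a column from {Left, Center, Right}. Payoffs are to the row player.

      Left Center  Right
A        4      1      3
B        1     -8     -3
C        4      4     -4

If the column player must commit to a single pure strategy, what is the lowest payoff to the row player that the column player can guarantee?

3

Column maxima: Left → 4, Center → 4, Right → 3.
The smallest of these is 3.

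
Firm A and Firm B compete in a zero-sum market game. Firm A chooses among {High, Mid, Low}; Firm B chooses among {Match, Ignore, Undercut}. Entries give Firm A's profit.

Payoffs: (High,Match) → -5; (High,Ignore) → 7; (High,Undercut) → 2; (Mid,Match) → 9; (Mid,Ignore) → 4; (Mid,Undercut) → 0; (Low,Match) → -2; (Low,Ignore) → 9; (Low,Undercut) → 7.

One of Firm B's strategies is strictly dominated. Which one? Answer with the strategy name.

Ignore

Undercut holds Firm A's payoff strictly below Ignore in every row: 2 < 7, 0 < 4, 7 < 9.
So Ignore is strictly dominated for Firm B.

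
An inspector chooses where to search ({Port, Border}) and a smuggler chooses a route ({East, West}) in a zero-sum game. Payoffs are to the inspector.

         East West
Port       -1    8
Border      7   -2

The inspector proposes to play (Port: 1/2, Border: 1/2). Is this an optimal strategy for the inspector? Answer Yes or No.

Against East this mix gives (1/2)·(-1) + (1/2)·7 = 3.
Against West this mix gives (1/2)·8 + (1/2)·(-2) = 3.
All of the smuggler's active replies (East, West) yield 3, and no column does worse for the inspector. The mix makes the smuggler indifferent and guarantees 3, so it is optimal.

Yes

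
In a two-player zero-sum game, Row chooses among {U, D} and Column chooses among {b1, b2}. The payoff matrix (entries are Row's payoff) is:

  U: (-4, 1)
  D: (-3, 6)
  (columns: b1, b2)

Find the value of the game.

Row minima: U → -4, D → -3; maximin = -3.
Column maxima: b1 → -3, b2 → 6; minimax = -3.
Since maximin = minimax = -3, there is a saddle point and the value is -3.

-3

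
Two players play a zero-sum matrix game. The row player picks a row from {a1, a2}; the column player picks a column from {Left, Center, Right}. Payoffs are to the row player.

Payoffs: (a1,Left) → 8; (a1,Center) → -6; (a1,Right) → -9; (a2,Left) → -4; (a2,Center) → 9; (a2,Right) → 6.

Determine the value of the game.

Row minima: a1 → -9, a2 → -4; maximin = -4.
Column maxima: Left → 8, Center → 9, Right → 6; minimax = 6.
-4 ≠ 6, so there is no saddle point; optimal play is mixed.
Center is strictly dominated by Right (it gives the row player strictly more in every row), so the column player never plays it.
On the remaining 2×2 (a1, a2 vs Left, Right):
Let the row player play a1 with probability p. Expected payoff against Left: 8p + (-4)(1−p) = 12p − 4; against Right: (-9)p + 6(1−p) = −15p + 6.
Setting these equal: 12p − 4 = −15p + 6 ⇒ 27p = 10 ⇒ p = 10/27, and the value is (12)·(10/27) − 4 = 4/9.
For the column player: with q = P(Left), equating a1's and a2's payoffs gives 17q − 9 = −10q + 6 ⇒ q = 5/9.

4/9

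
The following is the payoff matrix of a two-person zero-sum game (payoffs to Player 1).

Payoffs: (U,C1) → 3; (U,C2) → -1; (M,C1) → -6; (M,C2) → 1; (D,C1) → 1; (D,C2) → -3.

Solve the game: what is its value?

Row minima: U → -1, M → -6, D → -3; maximin = -1.
Column maxima: C1 → 3, C2 → 1; minimax = 1.
-1 ≠ 1, so there is no saddle point; optimal play is mixed.
D is strictly dominated by U, so Player 1 never plays it.
On the remaining 2×2 (U, M vs C1, C2):
Let Player 1 play U with probability p. Expected payoff against C1: 3p + (-6)(1−p) = 9p − 6; against C2: (-1)p + 1(1−p) = −2p + 1.
Setting these equal: 9p − 6 = −2p + 1 ⇒ 11p = 7 ⇒ p = 7/11, and the value is (9)·(7/11) − 6 = -3/11.
For Player 2: with q = P(C1), equating U's and M's payoffs gives 4q − 1 = −7q + 1 ⇒ q = 2/11.

-3/11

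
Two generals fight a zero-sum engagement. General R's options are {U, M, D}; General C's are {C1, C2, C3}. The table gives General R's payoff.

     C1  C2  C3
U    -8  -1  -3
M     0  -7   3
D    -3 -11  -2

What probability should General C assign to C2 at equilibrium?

4/7

Row minima: U → -8, M → -7, D → -11; maximin = -7.
Column maxima: C1 → 0, C2 → -1, C3 → 3; minimax = -1.
-7 ≠ -1, so there is no saddle point; optimal play is mixed.
D is strictly dominated by M, so General R never plays it.
C3 is strictly dominated by C1 (it gives General R strictly more in every row), so General C never plays it.
On the remaining 2×2 (U, M vs C1, C2):
Let General R play U with probability p. Expected payoff against C1: (-8)p + 0(1−p) = −8p; against C2: (-1)p + (-7)(1−p) = 6p − 7.
Setting these equal: −8p = 6p − 7 ⇒ −14p = -7 ⇒ p = 1/2, and the value is (-8)·(1/2) = -4.
For General C: with q = P(C1), equating U's and M's payoffs gives −7q − 1 = 7q − 7 ⇒ q = 3/7.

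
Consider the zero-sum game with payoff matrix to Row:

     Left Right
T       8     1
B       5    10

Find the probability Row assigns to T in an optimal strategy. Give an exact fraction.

Row minima: T → 1, B → 5; maximin = 5.
Column maxima: Left → 8, Right → 10; minimax = 8.
5 ≠ 8, so there is no saddle point; optimal play is mixed.
Let Row play T with probability p. Expected payoff against Left: 8p + 5(1−p) = 3p + 5; against Right: 1p + 10(1−p) = −9p + 10.
Setting these equal: 3p + 5 = −9p + 10 ⇒ 12p = 5 ⇒ p = 5/12, and the value is (3)·(5/12) + 5 = 25/4.
For Column: with q = P(Left), equating T's and B's payoffs gives 7q + 1 = −5q + 10 ⇒ q = 3/4.

5/12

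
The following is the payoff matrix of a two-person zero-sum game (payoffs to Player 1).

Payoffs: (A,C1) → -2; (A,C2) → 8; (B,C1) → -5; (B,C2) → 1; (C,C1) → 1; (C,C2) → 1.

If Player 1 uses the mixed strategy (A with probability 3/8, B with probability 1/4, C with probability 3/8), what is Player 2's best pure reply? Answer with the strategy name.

C1

If Player 2 plays C1, Player 1's expected payoff is (3/8)·(-2) + (1/4)·(-5) + (3/8)·1 = -13/8.
If Player 2 plays C2, Player 1's expected payoff is (3/8)·8 + (1/4)·1 + (3/8)·1 = 29/8.
Player 2 minimizes Player 1's payoff; the smallest is -13/8, so the best response is C1.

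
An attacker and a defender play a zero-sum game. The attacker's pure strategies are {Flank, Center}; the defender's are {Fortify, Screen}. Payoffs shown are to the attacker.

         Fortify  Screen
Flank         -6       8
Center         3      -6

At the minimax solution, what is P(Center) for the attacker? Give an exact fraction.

14/23

Row minima: Flank → -6, Center → -6; maximin = -6.
Column maxima: Fortify → 3, Screen → 8; minimax = 3.
-6 ≠ 3, so there is no saddle point; optimal play is mixed.
Let the attacker play Flank with probability p. Expected payoff against Fortify: (-6)p + 3(1−p) = −9p + 3; against Screen: 8p + (-6)(1−p) = 14p − 6.
Setting these equal: −9p + 3 = 14p − 6 ⇒ −23p = -9 ⇒ p = 9/23, and the value is (-9)·(9/23) + 3 = -12/23.
For the defender: with q = P(Fortify), equating Flank's and Center's payoffs gives −14q + 8 = 9q − 6 ⇒ q = 14/23.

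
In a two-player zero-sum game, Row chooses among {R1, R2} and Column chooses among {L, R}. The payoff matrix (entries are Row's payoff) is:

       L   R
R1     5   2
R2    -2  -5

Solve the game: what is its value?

Row minima: R1 → 2, R2 → -5; maximin = 2.
Column maxima: L → 5, R → 2; minimax = 2.
Since maximin = minimax = 2, there is a saddle point and the value is 2.

2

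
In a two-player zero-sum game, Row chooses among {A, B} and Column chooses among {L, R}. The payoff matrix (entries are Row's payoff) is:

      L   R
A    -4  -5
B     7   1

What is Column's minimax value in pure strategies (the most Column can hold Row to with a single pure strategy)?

Column maxima: L → 7, R → 1.
The smallest of these is 1.

1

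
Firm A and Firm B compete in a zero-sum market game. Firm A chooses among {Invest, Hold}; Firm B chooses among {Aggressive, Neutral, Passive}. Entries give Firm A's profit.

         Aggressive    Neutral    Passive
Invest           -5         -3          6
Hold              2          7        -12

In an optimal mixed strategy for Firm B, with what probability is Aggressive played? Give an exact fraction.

Row minima: Invest → -5, Hold → -12; maximin = -5.
Column maxima: Aggressive → 2, Neutral → 7, Passive → 6; minimax = 2.
-5 ≠ 2, so there is no saddle point; optimal play is mixed.
Neutral is strictly dominated by Aggressive (it gives Firm A strictly more in every row), so Firm B never plays it.
On the remaining 2×2 (Invest, Hold vs Aggressive, Passive):
Let Firm A play Invest with probability p. Expected payoff against Aggressive: (-5)p + 2(1−p) = −7p + 2; against Passive: 6p + (-12)(1−p) = 18p − 12.
Setting these equal: −7p + 2 = 18p − 12 ⇒ −25p = -14 ⇒ p = 14/25, and the value is (-7)·(14/25) + 2 = -48/25.
For Firm B: with q = P(Aggressive), equating Invest's and Hold's payoffs gives −11q + 6 = 14q − 12 ⇒ q = 18/25.

18/25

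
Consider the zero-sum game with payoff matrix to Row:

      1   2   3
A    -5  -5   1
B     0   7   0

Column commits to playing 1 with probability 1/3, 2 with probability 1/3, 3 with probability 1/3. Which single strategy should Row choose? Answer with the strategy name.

B

Expected payoff of A: (1/3)·(-5) + (1/3)·(-5) + (1/3)·1 = -3.
Expected payoff of B: (1/3)·0 + (1/3)·7 + (1/3)·0 = 7/3.
The largest is 7/3, so Row's best response is B.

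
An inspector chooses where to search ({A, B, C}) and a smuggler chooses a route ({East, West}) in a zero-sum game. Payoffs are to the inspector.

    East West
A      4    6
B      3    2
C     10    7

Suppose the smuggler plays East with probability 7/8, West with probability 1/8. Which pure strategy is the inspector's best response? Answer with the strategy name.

Expected payoff of A: (7/8)·4 + (1/8)·6 = 17/4.
Expected payoff of B: (7/8)·3 + (1/8)·2 = 23/8.
Expected payoff of C: (7/8)·10 + (1/8)·7 = 77/8.
The largest is 77/8, so the inspector's best response is C.

C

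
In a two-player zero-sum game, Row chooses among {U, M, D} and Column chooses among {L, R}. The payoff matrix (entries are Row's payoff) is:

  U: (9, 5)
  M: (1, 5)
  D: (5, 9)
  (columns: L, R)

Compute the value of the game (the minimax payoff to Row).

7

Row minima: U → 5, M → 1, D → 5; maximin = 5.
Column maxima: L → 9, R → 9; minimax = 9.
5 ≠ 9, so there is no saddle point; optimal play is mixed.
M is strictly dominated by D, so Row never plays it.
On the remaining 2×2 (U, D vs L, R):
Let Row play U with probability p. Expected payoff against L: 9p + 5(1−p) = 4p + 5; against R: 5p + 9(1−p) = −4p + 9.
Setting these equal: 4p + 5 = −4p + 9 ⇒ 8p = 4 ⇒ p = 1/2, and the value is (4)·(1/2) + 5 = 7.
For Column: with q = P(L), equating U's and D's payoffs gives 4q + 5 = −4q + 9 ⇒ q = 1/2.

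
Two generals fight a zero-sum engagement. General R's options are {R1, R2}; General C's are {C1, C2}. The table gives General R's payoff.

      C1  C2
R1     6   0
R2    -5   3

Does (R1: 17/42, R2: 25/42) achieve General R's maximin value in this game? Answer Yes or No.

Against C1 this mix gives (17/42)·6 + (25/42)·(-5) = -23/42.
Against C2 this mix gives (17/42)·0 + (25/42)·3 = 25/14.
General C will play C1, holding General R to -23/42. Shifting weight toward the row that does better against C1 would raise this floor (the equalizing mix achieves 9/7 against both C1 and C2), so the proposed strategy is not optimal.

No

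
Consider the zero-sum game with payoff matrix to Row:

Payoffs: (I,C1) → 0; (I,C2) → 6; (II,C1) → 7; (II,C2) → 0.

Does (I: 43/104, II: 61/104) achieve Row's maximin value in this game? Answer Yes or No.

No

Against C1 this mix gives (43/104)·0 + (61/104)·7 = 427/104.
Against C2 this mix gives (43/104)·6 + (61/104)·0 = 129/52.
Column will play C2, holding Row to 129/52. Shifting weight toward the row that does better against C2 would raise this floor (the equalizing mix achieves 42/13 against both C2 and C1), so the proposed strategy is not optimal.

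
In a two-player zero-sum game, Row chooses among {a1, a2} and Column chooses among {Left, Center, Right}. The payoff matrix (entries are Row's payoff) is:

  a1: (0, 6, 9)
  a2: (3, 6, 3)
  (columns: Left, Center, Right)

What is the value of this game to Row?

Row minima: a1 → 0, a2 → 3; maximin = 3.
Column maxima: Left → 3, Center → 6, Right → 9; minimax = 3.
Since maximin = minimax = 3, there is a saddle point and the value is 3.

3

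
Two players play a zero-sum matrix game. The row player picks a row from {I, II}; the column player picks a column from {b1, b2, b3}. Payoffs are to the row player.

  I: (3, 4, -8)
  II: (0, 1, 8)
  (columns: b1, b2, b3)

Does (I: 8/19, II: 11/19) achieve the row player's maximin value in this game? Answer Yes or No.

Against b1 this mix gives (8/19)·3 + (11/19)·0 = 24/19.
Against b2 this mix gives (8/19)·4 + (11/19)·1 = 43/19.
Against b3 this mix gives (8/19)·(-8) + (11/19)·8 = 24/19.
All of the column player's active replies (b1, b3) yield 24/19, and no column does worse for the row player. The mix makes the column player indifferent and guarantees 24/19, so it is optimal.

Yes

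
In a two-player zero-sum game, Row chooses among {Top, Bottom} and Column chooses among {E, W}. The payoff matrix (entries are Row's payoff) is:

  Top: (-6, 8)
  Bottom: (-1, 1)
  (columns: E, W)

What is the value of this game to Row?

-1

Row minima: Top → -6, Bottom → -1; maximin = -1.
Column maxima: E → -1, W → 8; minimax = -1.
Since maximin = minimax = -1, there is a saddle point and the value is -1.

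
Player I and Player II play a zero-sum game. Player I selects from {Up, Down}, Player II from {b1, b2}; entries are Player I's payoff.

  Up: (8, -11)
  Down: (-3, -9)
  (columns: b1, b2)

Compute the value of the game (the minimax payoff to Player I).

-9

Row minima: Up → -11, Down → -9; maximin = -9.
Column maxima: b1 → 8, b2 → -9; minimax = -9.
Since maximin = minimax = -9, there is a saddle point and the value is -9.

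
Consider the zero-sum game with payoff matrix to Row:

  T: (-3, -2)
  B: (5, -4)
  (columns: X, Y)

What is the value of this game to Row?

-11/5

Row minima: T → -3, B → -4; maximin = -3.
Column maxima: X → 5, Y → -2; minimax = -2.
-3 ≠ -2, so there is no saddle point; optimal play is mixed.
Let Row play T with probability p. Expected payoff against X: (-3)p + 5(1−p) = −8p + 5; against Y: (-2)p + (-4)(1−p) = 2p − 4.
Setting these equal: −8p + 5 = 2p − 4 ⇒ −10p = -9 ⇒ p = 9/10, and the value is (-8)·(9/10) + 5 = -11/5.
For Column: with q = P(X), equating T's and B's payoffs gives −q − 2 = 9q − 4 ⇒ q = 1/5.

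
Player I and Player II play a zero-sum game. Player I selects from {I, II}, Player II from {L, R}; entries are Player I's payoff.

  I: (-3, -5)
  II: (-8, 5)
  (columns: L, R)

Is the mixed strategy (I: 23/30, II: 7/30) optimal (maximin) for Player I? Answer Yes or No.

Against L this mix gives (23/30)·(-3) + (7/30)·(-8) = -25/6.
Against R this mix gives (23/30)·(-5) + (7/30)·5 = -8/3.
Player II will play L, holding Player I to -25/6. Shifting weight toward the row that does better against L would raise this floor (the equalizing mix achieves -11/3 against both L and R), so the proposed strategy is not optimal.

No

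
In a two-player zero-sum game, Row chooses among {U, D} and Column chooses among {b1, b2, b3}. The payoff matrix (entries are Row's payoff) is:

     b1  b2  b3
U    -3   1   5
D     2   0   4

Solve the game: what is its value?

1/3

Row minima: U → -3, D → 0; maximin = 0.
Column maxima: b1 → 2, b2 → 1, b3 → 5; minimax = 1.
0 ≠ 1, so there is no saddle point; optimal play is mixed.
b3 is strictly dominated by b1 (it gives Row strictly more in every row), so Column never plays it.
On the remaining 2×2 (U, D vs b1, b2):
Let Row play U with probability p. Expected payoff against b1: (-3)p + 2(1−p) = −5p + 2; against b2: 1p + 0(1−p) = p.
Setting these equal: −5p + 2 = p ⇒ −6p = -2 ⇒ p = 1/3, and the value is (-5)·(1/3) + 2 = 1/3.
For Column: with q = P(b1), equating U's and D's payoffs gives −4q + 1 = 2q ⇒ q = 1/6.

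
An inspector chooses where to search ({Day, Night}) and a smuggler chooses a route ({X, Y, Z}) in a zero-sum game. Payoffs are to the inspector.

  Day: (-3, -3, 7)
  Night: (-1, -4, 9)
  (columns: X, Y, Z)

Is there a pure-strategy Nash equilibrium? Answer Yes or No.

Yes

Row minima: Day → -3, Night → -4; maximin = -3.
Column maxima: X → -1, Y → -3, Z → 9; minimax = -3.
maximin = minimax = -3, so a saddle point exists.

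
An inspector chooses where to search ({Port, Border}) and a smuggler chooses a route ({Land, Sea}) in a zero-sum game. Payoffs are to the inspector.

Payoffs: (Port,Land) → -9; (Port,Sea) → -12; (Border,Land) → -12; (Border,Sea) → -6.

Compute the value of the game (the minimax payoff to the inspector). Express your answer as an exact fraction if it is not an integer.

-10

Row minima: Port → -12, Border → -12; maximin = -12.
Column maxima: Land → -9, Sea → -6; minimax = -9.
-12 ≠ -9, so there is no saddle point; optimal play is mixed.
Let the inspector play Port with probability p. Expected payoff against Land: (-9)p + (-12)(1−p) = 3p − 12; against Sea: (-12)p + (-6)(1−p) = −6p − 6.
Setting these equal: 3p − 12 = −6p − 6 ⇒ 9p = 6 ⇒ p = 2/3, and the value is (3)·(2/3) − 12 = -10.
For the smuggler: with q = P(Land), equating Port's and Border's payoffs gives 3q − 12 = −6q − 6 ⇒ q = 2/3.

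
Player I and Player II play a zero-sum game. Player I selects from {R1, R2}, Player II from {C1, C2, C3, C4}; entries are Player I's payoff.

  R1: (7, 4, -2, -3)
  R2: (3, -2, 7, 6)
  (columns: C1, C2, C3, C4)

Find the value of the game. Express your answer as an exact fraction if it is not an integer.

Row minima: R1 → -3, R2 → -2; maximin = -2.
Column maxima: C1 → 7, C2 → 4, C3 → 7, C4 → 6; minimax = 4.
-2 ≠ 4, so there is no saddle point; optimal play is mixed.
C1 is strictly dominated by C2 (it gives Player I strictly more in every row), so Player II never plays it.
C3 is strictly dominated by C4 (it gives Player I strictly more in every row), so Player II never plays it.
On the remaining 2×2 (R1, R2 vs C2, C4):
Let Player I play R1 with probability p. Expected payoff against C2: 4p + (-2)(1−p) = 6p − 2; against C4: (-3)p + 6(1−p) = −9p + 6.
Setting these equal: 6p − 2 = −9p + 6 ⇒ 15p = 8 ⇒ p = 8/15, and the value is (6)·(8/15) − 2 = 6/5.
For Player II: with q = P(C2), equating R1's and R2's payoffs gives 7q − 3 = −8q + 6 ⇒ q = 3/5.

6/5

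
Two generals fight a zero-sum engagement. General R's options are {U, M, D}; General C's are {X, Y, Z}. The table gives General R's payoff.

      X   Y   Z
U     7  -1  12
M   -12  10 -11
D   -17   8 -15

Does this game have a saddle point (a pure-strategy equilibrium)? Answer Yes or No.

Row minima: U → -1, M → -12, D → -17; maximin = -1.
Column maxima: X → 7, Y → 10, Z → 12; minimax = 7.
-1 ≠ 7, so no pure-strategy equilibrium exists.

No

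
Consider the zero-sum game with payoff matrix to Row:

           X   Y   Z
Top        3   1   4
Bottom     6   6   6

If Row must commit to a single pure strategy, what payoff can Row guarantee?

6

Row minima: Top → 1, Bottom → 6.
The best of these is 6.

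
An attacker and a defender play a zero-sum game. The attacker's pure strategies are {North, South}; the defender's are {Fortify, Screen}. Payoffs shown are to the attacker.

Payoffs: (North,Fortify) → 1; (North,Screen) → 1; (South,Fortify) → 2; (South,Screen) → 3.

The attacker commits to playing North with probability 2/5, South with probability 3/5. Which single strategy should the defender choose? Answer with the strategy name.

If the defender plays Fortify, the attacker's expected payoff is (2/5)·1 + (3/5)·2 = 8/5.
If the defender plays Screen, the attacker's expected payoff is (2/5)·1 + (3/5)·3 = 11/5.
The defender minimizes the attacker's payoff; the smallest is 8/5, so the best response is Fortify.

Fortify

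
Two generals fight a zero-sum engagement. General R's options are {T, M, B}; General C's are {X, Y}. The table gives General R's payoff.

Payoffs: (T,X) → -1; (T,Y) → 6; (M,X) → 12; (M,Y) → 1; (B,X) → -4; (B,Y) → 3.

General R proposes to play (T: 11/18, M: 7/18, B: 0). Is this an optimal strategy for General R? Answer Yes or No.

Yes

Against X this mix gives (11/18)·(-1) + (7/18)·12 = 73/18.
Against Y this mix gives (11/18)·6 + (7/18)·1 = 73/18.
All of General C's active replies (X, Y) yield 73/18, and no column does worse for General R. The mix makes General C indifferent and guarantees 73/18, so it is optimal.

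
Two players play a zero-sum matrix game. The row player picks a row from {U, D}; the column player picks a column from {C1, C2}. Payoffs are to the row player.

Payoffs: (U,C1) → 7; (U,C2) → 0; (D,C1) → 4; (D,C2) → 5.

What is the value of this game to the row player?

Row minima: U → 0, D → 4; maximin = 4.
Column maxima: C1 → 7, C2 → 5; minimax = 5.
4 ≠ 5, so there is no saddle point; optimal play is mixed.
Let the row player play U with probability p. Expected payoff against C1: 7p + 4(1−p) = 3p + 4; against C2: 0p + 5(1−p) = −5p + 5.
Setting these equal: 3p + 4 = −5p + 5 ⇒ 8p = 1 ⇒ p = 1/8, and the value is (3)·(1/8) + 4 = 35/8.
For the column player: with q = P(C1), equating U's and D's payoffs gives 7q = −q + 5 ⇒ q = 5/8.

35/8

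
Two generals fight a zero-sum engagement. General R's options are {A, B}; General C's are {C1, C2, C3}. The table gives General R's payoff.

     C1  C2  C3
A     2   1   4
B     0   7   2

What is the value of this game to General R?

7/4

Row minima: A → 1, B → 0; maximin = 1.
Column maxima: C1 → 2, C2 → 7, C3 → 4; minimax = 2.
1 ≠ 2, so there is no saddle point; optimal play is mixed.
C3 is strictly dominated by C1 (it gives General R strictly more in every row), so General C never plays it.
On the remaining 2×2 (A, B vs C1, C2):
Let General R play A with probability p. Expected payoff against C1: 2p + 0(1−p) = 2p; against C2: 1p + 7(1−p) = −6p + 7.
Setting these equal: 2p = −6p + 7 ⇒ 8p = 7 ⇒ p = 7/8, and the value is (2)·(7/8) = 7/4.
For General C: with q = P(C1), equating A's and B's payoffs gives q + 1 = −7q + 7 ⇒ q = 3/4.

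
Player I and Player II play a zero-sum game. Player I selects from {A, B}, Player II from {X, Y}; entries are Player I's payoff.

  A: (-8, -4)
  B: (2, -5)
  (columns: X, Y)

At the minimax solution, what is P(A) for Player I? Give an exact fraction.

7/11

Row minima: A → -8, B → -5; maximin = -5.
Column maxima: X → 2, Y → -4; minimax = -4.
-5 ≠ -4, so there is no saddle point; optimal play is mixed.
Let Player I play A with probability p. Expected payoff against X: (-8)p + 2(1−p) = −10p + 2; against Y: (-4)p + (-5)(1−p) = p − 5.
Setting these equal: −10p + 2 = p − 5 ⇒ −11p = -7 ⇒ p = 7/11, and the value is (-10)·(7/11) + 2 = -48/11.
For Player II: with q = P(X), equating A's and B's payoffs gives −4q − 4 = 7q − 5 ⇒ q = 1/11.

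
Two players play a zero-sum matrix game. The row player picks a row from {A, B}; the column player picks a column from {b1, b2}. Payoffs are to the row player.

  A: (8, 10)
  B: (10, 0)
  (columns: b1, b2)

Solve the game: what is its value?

Row minima: A → 8, B → 0; maximin = 8.
Column maxima: b1 → 10, b2 → 10; minimax = 10.
8 ≠ 10, so there is no saddle point; optimal play is mixed.
Let the row player play A with probability p. Expected payoff against b1: 8p + 10(1−p) = −2p + 10; against b2: 10p + 0(1−p) = 10p.
Setting these equal: −2p + 10 = 10p ⇒ −12p = -10 ⇒ p = 5/6, and the value is (-2)·(5/6) + 10 = 25/3.
For the column player: with q = P(b1), equating A's and B's payoffs gives −2q + 10 = 10q ⇒ q = 5/6.

25/3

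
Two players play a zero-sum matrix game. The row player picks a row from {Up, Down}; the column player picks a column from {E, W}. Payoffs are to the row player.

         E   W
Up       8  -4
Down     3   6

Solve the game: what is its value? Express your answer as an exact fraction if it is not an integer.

4

Row minima: Up → -4, Down → 3; maximin = 3.
Column maxima: E → 8, W → 6; minimax = 6.
3 ≠ 6, so there is no saddle point; optimal play is mixed.
Let the row player play Up with probability p. Expected payoff against E: 8p + 3(1−p) = 5p + 3; against W: (-4)p + 6(1−p) = −10p + 6.
Setting these equal: 5p + 3 = −10p + 6 ⇒ 15p = 3 ⇒ p = 1/5, and the value is (5)·(1/5) + 3 = 4.
For the column player: with q = P(E), equating Up's and Down's payoffs gives 12q − 4 = −3q + 6 ⇒ q = 2/3.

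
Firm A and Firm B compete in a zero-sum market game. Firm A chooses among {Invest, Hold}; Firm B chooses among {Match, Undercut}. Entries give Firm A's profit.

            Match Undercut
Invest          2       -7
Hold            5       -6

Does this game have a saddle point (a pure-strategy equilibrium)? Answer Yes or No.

Yes

Row minima: Invest → -7, Hold → -6; maximin = -6.
Column maxima: Match → 5, Undercut → -6; minimax = -6.
maximin = minimax = -6, so a saddle point exists.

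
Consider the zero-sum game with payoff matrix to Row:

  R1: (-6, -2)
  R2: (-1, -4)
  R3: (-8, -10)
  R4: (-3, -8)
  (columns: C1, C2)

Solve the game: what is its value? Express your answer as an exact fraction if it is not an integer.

Row minima: R1 → -6, R2 → -4, R3 → -10, R4 → -8; maximin = -4.
Column maxima: C1 → -1, C2 → -2; minimax = -2.
-4 ≠ -2, so there is no saddle point; optimal play is mixed.
R3 is strictly dominated by R1, so Row never plays it.
R4 is strictly dominated by R2, so Row never plays it.
On the remaining 2×2 (R1, R2 vs C1, C2):
Let Row play R1 with probability p. Expected payoff against C1: (-6)p + (-1)(1−p) = −5p − 1; against C2: (-2)p + (-4)(1−p) = 2p − 4.
Setting these equal: −5p − 1 = 2p − 4 ⇒ −7p = -3 ⇒ p = 3/7, and the value is (-5)·(3/7) − 1 = -22/7.
For Column: with q = P(C1), equating R1's and R2's payoffs gives −4q − 2 = 3q − 4 ⇒ q = 2/7.

-22/7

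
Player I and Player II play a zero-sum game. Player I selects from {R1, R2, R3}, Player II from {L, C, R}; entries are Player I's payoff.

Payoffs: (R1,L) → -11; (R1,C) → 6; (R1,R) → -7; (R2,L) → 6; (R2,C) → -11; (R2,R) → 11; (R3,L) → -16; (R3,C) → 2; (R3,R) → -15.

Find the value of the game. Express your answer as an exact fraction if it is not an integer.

-5/2

Row minima: R1 → -11, R2 → -11, R3 → -16; maximin = -11.
Column maxima: L → 6, C → 6, R → 11; minimax = 6.
-11 ≠ 6, so there is no saddle point; optimal play is mixed.
R3 is strictly dominated by R1, so Player I never plays it.
R is strictly dominated by L (it gives Player I strictly more in every row), so Player II never plays it.
On the remaining 2×2 (R1, R2 vs L, C):
Let Player I play R1 with probability p. Expected payoff against L: (-11)p + 6(1−p) = −17p + 6; against C: 6p + (-11)(1−p) = 17p − 11.
Setting these equal: −17p + 6 = 17p − 11 ⇒ −34p = -17 ⇒ p = 1/2, and the value is (-17)·(1/2) + 6 = -5/2.
For Player II: with q = P(L), equating R1's and R2's payoffs gives −17q + 6 = 17q − 11 ⇒ q = 1/2.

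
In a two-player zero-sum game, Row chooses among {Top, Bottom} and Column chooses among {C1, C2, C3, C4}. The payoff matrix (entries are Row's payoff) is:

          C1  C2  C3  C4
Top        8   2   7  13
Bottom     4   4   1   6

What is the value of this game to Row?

13/4

Row minima: Top → 2, Bottom → 1; maximin = 2.
Column maxima: C1 → 8, C2 → 4, C3 → 7, C4 → 13; minimax = 4.
2 ≠ 4, so there is no saddle point; optimal play is mixed.
C1 is strictly dominated by C3 (it gives Row strictly more in every row), so Column never plays it.
C4 is strictly dominated by C2 (it gives Row strictly more in every row), so Column never plays it.
On the remaining 2×2 (Top, Bottom vs C2, C3):
Let Row play Top with probability p. Expected payoff against C2: 2p + 4(1−p) = −2p + 4; against C3: 7p + 1(1−p) = 6p + 1.
Setting these equal: −2p + 4 = 6p + 1 ⇒ −8p = -3 ⇒ p = 3/8, and the value is (-2)·(3/8) + 4 = 13/4.
For Column: with q = P(C2), equating Top's and Bottom's payoffs gives −5q + 7 = 3q + 1 ⇒ q = 3/4.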